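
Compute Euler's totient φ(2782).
φ is multiplicative, with φ(p^e) = p^e − p^(e−1). Factorise 2782 = 2 · 13 · 107. Then
  φ(2782) = (2 − 1) · (13 − 1) · (107 − 1) = 1 · 12 · 106 = 1272.

Final answer: φ(2782) = 1272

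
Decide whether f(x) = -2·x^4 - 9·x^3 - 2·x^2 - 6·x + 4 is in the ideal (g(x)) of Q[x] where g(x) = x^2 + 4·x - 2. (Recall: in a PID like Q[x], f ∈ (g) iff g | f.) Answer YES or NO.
YES

In Q[x] the ideal (g) consists of all multiples of g, so f ∈ (g) iff g | f, i.e. iff the remainder of f on division by g is 0. Divide f by g (g is monic, so eliminate the leading term of the running remainder at each step):
  leading term -2·x^4: subtract (-2·x^2)·g(x) = -2·x^4 - 8·x^3 + 4·x^2, leaving -x^3 - 6·x^2 - 6·x + 4
  leading term -x^3: subtract (-x)·g(x) = -x^3 - 4·x^2 + 2·x, leaving -2·x^2 - 8·x + 4
  leading term -2·x^2: subtract (-2)·g(x) = -2·x^2 - 8·x + 4, leaving 0
The remainder is 0, so f(x) = g(x) · h(x) with h(x) = -2·x^2 - x - 2. Hence g | f, i.e. f ∈ (g).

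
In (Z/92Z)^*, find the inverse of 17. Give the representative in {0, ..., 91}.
Apply the extended Euclidean algorithm to (92, 17), tracking rows (r, s, t) with s·92 + t·17 = r. Each division r_prev = q·r_cur + r_new produces the new row as (previous row) − q·(current row):
  row A: (92, 1, 0)   [1·92 + 0·17 = 92]
  row B: (17, 0, 1)   [0·92 + 1·17 = 17]
  92 = 5·17 + 7   → row C = row A − 5·row B = (7, 1, −5)   [check: 1·92 − 5·17 = 7]
  17 = 2·7 + 3   → row D = row B − 2·row C = (3, −2, 11)   [check: −2·92 + 11·17 = 3]
  7 = 2·3 + 1   → row E = row C − 2·row D = (1, 5, −27)   [check: 5·92 − 27·17 = 1]
  3 = 3·1 + 0   → remainder 0, stop. gcd = 1 (last nonzero row E).
The gcd is 1, so 17 is invertible mod 92. The last nonzero row gives 5·92 − 27·17 = 1, so t = −27. So 17^(−1) ≡ −27 ≡ 65 (mod 92). Verify: 17 · 65 = 1105 ≡ 1 (mod 92). ✓

Final answer: 17^(−1) ≡ 65 (mod 92)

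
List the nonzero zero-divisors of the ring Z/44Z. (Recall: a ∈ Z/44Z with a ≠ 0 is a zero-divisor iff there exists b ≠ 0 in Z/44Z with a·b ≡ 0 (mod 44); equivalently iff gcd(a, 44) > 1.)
An element a ∈ Z/44Z (with a ≠ 0) is a zero-divisor iff gcd(a, 44) > 1 (because a is a unit precisely when gcd(a, n) = 1, and in Z/nZ every nonzero, non-unit element is a zero-divisor). Scan a = 1, ..., 43 and keep those with gcd(a, 44) > 1:
  gcd(2, 44) = 2, gcd(4, 44) = 4, gcd(6, 44) = 2, gcd(8, 44) = 4, gcd(10, 44) = 2, gcd(11, 44) = 11, gcd(12, 44) = 4, gcd(14, 44) = 2, gcd(16, 44) = 4, gcd(18, 44) = 2, gcd(20, 44) = 4, gcd(22, 44) = 22, gcd(24, 44) = 4, gcd(26, 44) = 2, gcd(28, 44) = 4, gcd(30, 44) = 2, gcd(32, 44) = 4, gcd(33, 44) = 11, gcd(34, 44) = 2, gcd(36, 44) = 4, gcd(38, 44) = 2, gcd(40, 44) = 4, gcd(42, 44) = 2.
All other a ∈ {1, ..., 43} have gcd(a, 44) = 1 and are units. So the nonzero zero-divisors are exactly the 23 values of a appearing in this scan.

Final answer: nonzero zero-divisors of Z/44Z = {2, 4, 6, 8, 10, 11, 12, 14, 16, 18, 20, 22, 24, 26, 28, 30, 32, 33, 34, 36, 38, 40, 42}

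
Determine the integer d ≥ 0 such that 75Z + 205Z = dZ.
(75, 205) = (5); d = 5

In the PID Z, (a, b) is generated by gcd(a, b). Compute gcd(205, 75) with the extended Euclidean algorithm, tracking rows (r, s, t) with s·205 + t·75 = r:
  row A: (205, 1, 0)   [1·205 + 0·75 = 205]
  row B: (75, 0, 1)   [0·205 + 1·75 = 75]
  205 = 2·75 + 55   → row C = row A − 2·row B = (55, 1, −2)   [check: 1·205 − 2·75 = 55]
  75 = 1·55 + 20   → row D = row B − 1·row C = (20, −1, 3)   [check: −1·205 + 3·75 = 20]
  55 = 2·20 + 15   → row E = row C − 2·row D = (15, 3, −8)   [check: 3·205 − 8·75 = 15]
  20 = 1·15 + 5   → row F = row D − 1·row E = (5, −4, 11)   [check: −4·205 + 11·75 = 5]
  15 = 3·5 + 0   → remainder 0, stop. gcd = 5 (last nonzero row F).
So gcd(75, 205) = 5, with Bézout identity −4·205 + 11·75 = 5. Containment (⊇): the Bézout identity exhibits 5 as an element of (75, 205), giving (5) ⊆ (75, 205). Containment (⊆): since 5 | 75 and 5 | 205 (75 = 5·15, 205 = 5·41), every Z-linear combination of 75 and 205 is divisible by 5, so (75, 205) ⊆ (5). Therefore (75, 205) = (5), d = 5.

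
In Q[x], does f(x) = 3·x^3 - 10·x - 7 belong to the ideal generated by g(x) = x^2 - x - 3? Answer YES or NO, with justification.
NO

In Q[x] the ideal (g) consists of all multiples of g, so f ∈ (g) iff g | f, i.e. iff the remainder of f on division by g is 0. Divide f by g (g is monic, so eliminate the leading term of the running remainder at each step):
  leading term 3·x^3: subtract (3·x)·g(x) = 3·x^3 - 3·x^2 - 9·x, leaving 3·x^2 - x - 7
  leading term 3·x^2: subtract (3)·g(x) = 3·x^2 - 3·x - 9, leaving 2·x + 2
The remainder r(x) = 2·x + 2 ≠ 0 (and deg r < deg g), so g ∤ f, i.e. f ∉ (g).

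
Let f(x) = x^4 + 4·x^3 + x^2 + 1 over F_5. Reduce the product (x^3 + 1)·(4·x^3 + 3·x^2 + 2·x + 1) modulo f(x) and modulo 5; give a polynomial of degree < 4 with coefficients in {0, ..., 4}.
Multiply as integer polynomials: a · b = 4·x^6 + 3·x^5 + 2·x^4 + 5·x^3 + 3·x^2 + 2·x + 1. Reducing coefficients mod 5: a · b ≡ 4·x^6 + 3·x^5 + 2·x^4 + 3·x^2 + 2·x + 1. Now divide by f(x) = x^4 + 4·x^3 + x^2 + 1 in F_5[x], eliminating the leading term at each step:
  leading term 4·x^6: subtract (4·x^2)·f(x) = 4·x^6 + x^5 + 4·x^4 + 4·x^2, leaving 2·x^5 + 3·x^4 + 4·x^2 + 2·x + 1 (coefficients mod 5)
  leading term 2·x^5: subtract (2·x)·f(x) = 2·x^5 + 3·x^4 + 2·x^3 + 2·x, leaving 3·x^3 + 4·x^2 + 1 (coefficients mod 5)
The degree is now < 4, so this is the remainder. Hence a · b ≡ 3·x^3 + 4·x^2 + 1 in F_5[x]/(f).

Final answer: a · b ≡ 3·x^3 + 4·x^2 + 1 (mod f(x))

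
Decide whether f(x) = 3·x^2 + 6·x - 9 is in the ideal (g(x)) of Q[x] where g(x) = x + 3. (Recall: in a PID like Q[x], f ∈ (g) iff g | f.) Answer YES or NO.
In Q[x] the ideal (g) consists of all multiples of g, so f ∈ (g) iff g | f, i.e. iff the remainder of f on division by g is 0. Divide f by g (g is monic, so eliminate the leading term of the running remainder at each step):
  leading term 3·x^2: subtract (3·x)·g(x) = 3·x^2 + 9·x, leaving -3·x - 9
  leading term -3·x: subtract (-3)·g(x) = -3·x - 9, leaving 0
The remainder is 0, so f(x) = g(x) · h(x) with h(x) = 3·x - 3. Hence g | f, i.e. f ∈ (g).

Final answer: YES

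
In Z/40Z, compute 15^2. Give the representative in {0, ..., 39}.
25

Use repeated squaring. Binary(2) = 10. Walk through the bits of the exponent 2 left-to-right: at each bit after the leading one, square the running value, then multiply by 15 if the bit is 1 (always reducing mod 40):
  bit 1 = 1 (leading): start with 15.
  bit 2 = 0: square 15^2 = 225 ≡ 25 (mod 40).
Final value: 15^2 ≡ 25 (mod 40).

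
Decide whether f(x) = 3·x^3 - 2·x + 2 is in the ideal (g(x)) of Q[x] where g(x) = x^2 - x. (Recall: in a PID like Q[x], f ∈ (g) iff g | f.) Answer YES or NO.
In Q[x] the ideal (g) consists of all multiples of g, so f ∈ (g) iff g | f, i.e. iff the remainder of f on division by g is 0. Divide f by g (g is monic, so eliminate the leading term of the running remainder at each step):
  leading term 3·x^3: subtract (3·x)·g(x) = 3·x^3 - 3·x^2, leaving 3·x^2 - 2·x + 2
  leading term 3·x^2: subtract (3)·g(x) = 3·x^2 - 3·x, leaving x + 2
The remainder r(x) = x + 2 ≠ 0 (and deg r < deg g), so g ∤ f, i.e. f ∉ (g).

Final answer: NO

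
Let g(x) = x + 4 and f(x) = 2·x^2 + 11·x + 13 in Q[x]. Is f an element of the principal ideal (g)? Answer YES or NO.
NO

In Q[x] the ideal (g) consists of all multiples of g, so f ∈ (g) iff g | f, i.e. iff the remainder of f on division by g is 0. Divide f by g (g is monic, so eliminate the leading term of the running remainder at each step):
  leading term 2·x^2: subtract (2·x)·g(x) = 2·x^2 + 8·x, leaving 3·x + 13
  leading term 3·x: subtract (3)·g(x) = 3·x + 12, leaving 1
The remainder r(x) = 1 ≠ 0 (and deg r < deg g), so g ∤ f, i.e. f ∉ (g).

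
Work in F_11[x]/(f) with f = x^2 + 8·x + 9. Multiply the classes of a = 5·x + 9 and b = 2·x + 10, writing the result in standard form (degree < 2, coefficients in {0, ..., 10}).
Multiply as integer polynomials: a · b = 10·x^2 + 68·x + 90. Reducing coefficients mod 11: a · b ≡ 10·x^2 + 2·x + 2. Now divide by f(x) = x^2 + 8·x + 9 in F_11[x], eliminating the leading term at each step:
  leading term 10·x^2: subtract (10)·f(x) = 10·x^2 + 3·x + 2, leaving 10·x (coefficients mod 11)
The degree is now < 2, so this is the remainder. Hence a · b ≡ 10·x in F_11[x]/(f).

Final answer: a · b ≡ 10·x (mod f(x))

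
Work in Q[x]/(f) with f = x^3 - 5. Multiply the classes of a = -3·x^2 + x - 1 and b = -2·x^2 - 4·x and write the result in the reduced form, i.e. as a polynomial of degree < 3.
First multiply in Q[x] without reducing: a · b = 6·x^4 + 10·x^3 - 2·x^2 + 4·x. Now divide by f(x) = x^3 - 5, eliminating the leading term at each step:
  leading term 6·x^4: subtract (6·x)·f(x) = 6·x^4 - 30·x, leaving 10·x^3 - 2·x^2 + 34·x
  leading term 10·x^3: subtract (10)·f(x) = 10·x^3 - 50, leaving -2·x^2 + 34·x + 50
The degree is now < 3, so this is the remainder. Hence a · b ≡ -2·x^2 + 34·x + 50 in Q[x]/(f).

Final answer: a · b ≡ -2·x^2 + 34·x + 50 (mod f(x))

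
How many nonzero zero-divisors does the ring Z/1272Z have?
In Z/1272Z each nonzero element is either a unit (gcd with 1272 is 1) or a zero-divisor (gcd > 1). The number of units is φ(1272): factorise 1272 = 2^3 · 3 · 53, so φ(1272) = (2^3 − 2^2) · (3 − 1) · (53 − 1) = 4 · 2 · 52 = 416. The nonzero elements number 1272 − 1 = 1271. Hence the nonzero zero-divisors number 1271 − 416 = 855.

Final answer: Z/1272Z has 855 nonzero zero-divisors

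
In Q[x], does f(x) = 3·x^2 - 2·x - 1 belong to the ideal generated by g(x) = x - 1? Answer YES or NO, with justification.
YES

In Q[x] the ideal (g) consists of all multiples of g, so f ∈ (g) iff g | f, i.e. iff the remainder of f on division by g is 0. Divide f by g (g is monic, so eliminate the leading term of the running remainder at each step):
  leading term 3·x^2: subtract (3·x)·g(x) = 3·x^2 - 3·x, leaving x - 1
  leading term x: subtract (1)·g(x) = x - 1, leaving 0
The remainder is 0, so f(x) = g(x) · h(x) with h(x) = 3·x + 1. Hence g | f, i.e. f ∈ (g).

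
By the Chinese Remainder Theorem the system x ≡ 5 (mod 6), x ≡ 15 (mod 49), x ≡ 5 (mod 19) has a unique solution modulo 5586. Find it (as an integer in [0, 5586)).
x ≡ 2171 (mod 5586); the representative in [0, 5586) is 2171

The moduli 6, 49, 19 are pairwise coprime, so by the CRT there is a unique solution mod 6·49·19 = 5586.
Solve by successive substitution. Start with x ≡ 5 (mod 6).
  Combine with x ≡ 15 (mod 49): write x = 5 + 6·t and require 5 + 6·t ≡ 15 (mod 49), i.e. 6·t ≡ 15 − 5 ≡ 10 (mod 49). Since 6^(−1) ≡ 41 (mod 49), t ≡ 41·10 ≡ 18 (mod 49). So x ≡ 5 + 6·18 = 113 (mod 294).
  Combine with x ≡ 5 (mod 19): write x = 113 + 294·t and require 113 + 294·t ≡ 5 (mod 19), i.e. 294·t ≡ 5 − 113 ≡ 6 (mod 19). Since 294^(−1) ≡ 17 (mod 19) (294 ≡ 9 (mod 19)), t ≡ 17·6 ≡ 7 (mod 19). So x ≡ 113 + 294·7 = 2171 (mod 5586).
Unique solution in [0, 5586): x = 2171.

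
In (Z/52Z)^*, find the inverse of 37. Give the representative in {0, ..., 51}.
Apply the extended Euclidean algorithm to (52, 37), tracking rows (r, s, t) with s·52 + t·37 = r. Each division r_prev = q·r_cur + r_new produces the new row as (previous row) − q·(current row):
  row A: (52, 1, 0)   [1·52 + 0·37 = 52]
  row B: (37, 0, 1)   [0·52 + 1·37 = 37]
  52 = 1·37 + 15   → row C = row A − 1·row B = (15, 1, −1)   [check: 1·52 − 1·37 = 15]
  37 = 2·15 + 7   → row D = row B − 2·row C = (7, −2, 3)   [check: −2·52 + 3·37 = 7]
  15 = 2·7 + 1   → row E = row C − 2·row D = (1, 5, −7)   [check: 5·52 − 7·37 = 1]
  7 = 7·1 + 0   → remainder 0, stop. gcd = 1 (last nonzero row E).
The gcd is 1, so 37 is invertible mod 52. The last nonzero row gives 5·52 − 7·37 = 1, so t = −7. So 37^(−1) ≡ −7 ≡ 45 (mod 52). Verify: 37 · 45 = 1665 ≡ 1 (mod 52). ✓

Final answer: 37^(−1) ≡ 45 (mod 52)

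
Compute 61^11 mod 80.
21

Use repeated squaring. Binary(11) = 1011. Walk through the bits of the exponent 11 left-to-right: at each bit after the leading one, square the running value, then multiply by 61 if the bit is 1 (always reducing mod 80):
  bit 1 = 1 (leading): start with 61.
  bit 2 = 0: square 61^2 = 3721 ≡ 41 (mod 80).
  bit 3 = 1: square 41^2 = 1681 ≡ 1; bit is 1, so multiply 1·61 = 61 (mod 80).
  bit 4 = 1: square 61^2 = 3721 ≡ 41; bit is 1, so multiply 41·61 = 2501 ≡ 21 (mod 80).
Final value: 61^11 ≡ 21 (mod 80).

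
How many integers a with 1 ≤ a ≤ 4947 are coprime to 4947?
3072

The number of a ∈ {1, ..., 4947} with gcd(a, 4947) = 1 is by definition Euler's totient φ(4947). φ is multiplicative, with φ(p^e) = p^e − p^(e−1). Factorise 4947 = 3 · 17 · 97. Then
  φ(4947) = (3 − 1) · (17 − 1) · (97 − 1) = 2 · 16 · 96 = 3072.
So there are 3072 such integers.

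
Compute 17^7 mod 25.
23

Use repeated squaring. Binary(7) = 111. Walk through the bits of the exponent 7 left-to-right: at each bit after the leading one, square the running value, then multiply by 17 if the bit is 1 (always reducing mod 25):
  bit 1 = 1 (leading): start with 17.
  bit 2 = 1: square 17^2 = 289 ≡ 14; bit is 1, so multiply 14·17 = 238 ≡ 13 (mod 25).
  bit 3 = 1: square 13^2 = 169 ≡ 19; bit is 1, so multiply 19·17 = 323 ≡ 23 (mod 25).
Final value: 17^7 ≡ 23 (mod 25).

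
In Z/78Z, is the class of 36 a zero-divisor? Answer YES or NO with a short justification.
gcd(36, 78) = 6 > 1, so 36 is not a unit in Z/78Z. In Z/nZ every nonzero non-unit is a zero-divisor: explicitly, take b = 78/gcd = 13 ≠ 0 (mod 78); then 36·13 = 468 = 6·78, i.e. 36·13 ≡ 0 (mod 78). So 36 is a zero-divisor.

Final answer: YES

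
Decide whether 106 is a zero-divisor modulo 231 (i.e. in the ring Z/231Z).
gcd(106, 231) = 1, so 106 is a unit in Z/231Z (it has a multiplicative inverse). A unit cannot be a zero-divisor: if 106·b ≡ 0 then multiplying both sides by 106^(−1) gives b ≡ 0. So 106 is not a zero-divisor.

Final answer: NO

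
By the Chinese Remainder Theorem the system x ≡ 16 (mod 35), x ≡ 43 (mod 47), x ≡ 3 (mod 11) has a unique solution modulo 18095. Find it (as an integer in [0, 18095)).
The moduli 35, 47, 11 are pairwise coprime, so by the CRT there is a unique solution mod 35·47·11 = 18095.
Solve by successive substitution. Start with x ≡ 16 (mod 35).
  Combine with x ≡ 43 (mod 47): write x = 16 + 35·t and require 16 + 35·t ≡ 43 (mod 47), i.e. 35·t ≡ 43 − 16 ≡ 27 (mod 47). Since 35^(−1) ≡ 43 (mod 47), t ≡ 43·27 ≡ 33 (mod 47). So x ≡ 16 + 35·33 = 1171 (mod 1645).
  Combine with x ≡ 3 (mod 11): write x = 1171 + 1645·t and require 1171 + 1645·t ≡ 3 (mod 11), i.e. 1645·t ≡ 3 − 1171 ≡ 9 (mod 11). Since 1645^(−1) ≡ 2 (mod 11) (1645 ≡ 6 (mod 11)), t ≡ 2·9 ≡ 7 (mod 11). So x ≡ 1171 + 1645·7 = 12686 (mod 18095).
Unique solution in [0, 18095): x = 12686.

Final answer: x ≡ 12686 (mod 18095); the representative in [0, 18095) is 12686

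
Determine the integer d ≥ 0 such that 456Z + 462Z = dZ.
(456, 462) = (6); d = 6

In the PID Z, (a, b) is generated by gcd(a, b). Compute gcd(462, 456) with the extended Euclidean algorithm, tracking rows (r, s, t) with s·462 + t·456 = r:
  row A: (462, 1, 0)   [1·462 + 0·456 = 462]
  row B: (456, 0, 1)   [0·462 + 1·456 = 456]
  462 = 1·456 + 6   → row C = row A − 1·row B = (6, 1, −1)   [check: 1·462 − 1·456 = 6]
  456 = 76·6 + 0   → remainder 0, stop. gcd = 6 (last nonzero row C).
So gcd(456, 462) = 6, with Bézout identity 1·462 − 1·456 = 6. Containment (⊇): the Bézout identity exhibits 6 as an element of (456, 462), giving (6) ⊆ (456, 462). Containment (⊆): since 6 | 456 and 6 | 462 (456 = 6·76, 462 = 6·77), every Z-linear combination of 456 and 462 is divisible by 6, so (456, 462) ⊆ (6). Therefore (456, 462) = (6), d = 6.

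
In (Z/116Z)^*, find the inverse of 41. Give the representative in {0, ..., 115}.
41^(−1) ≡ 17 (mod 116)

Apply the extended Euclidean algorithm to (116, 41), tracking rows (r, s, t) with s·116 + t·41 = r. Each division r_prev = q·r_cur + r_new produces the new row as (previous row) − q·(current row):
  row A: (116, 1, 0)   [1·116 + 0·41 = 116]
  row B: (41, 0, 1)   [0·116 + 1·41 = 41]
  116 = 2·41 + 34   → row C = row A − 2·row B = (34, 1, −2)   [check: 1·116 − 2·41 = 34]
  41 = 1·34 + 7   → row D = row B − 1·row C = (7, −1, 3)   [check: −1·116 + 3·41 = 7]
  34 = 4·7 + 6   → row E = row C − 4·row D = (6, 5, −14)   [check: 5·116 − 14·41 = 6]
  7 = 1·6 + 1   → row F = row D − 1·row E = (1, −6, 17)   [check: −6·116 + 17·41 = 1]
  6 = 6·1 + 0   → remainder 0, stop. gcd = 1 (last nonzero row F).
The gcd is 1, so 41 is invertible mod 116. The last nonzero row gives −6·116 + 17·41 = 1, so t = 17. So 41^(−1) ≡ 17 (mod 116). Verify: 41 · 17 = 697 ≡ 1 (mod 116). ✓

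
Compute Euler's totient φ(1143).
φ(1143) = 756

φ is multiplicative, with φ(p^e) = p^e − p^(e−1). Factorise 1143 = 3^2 · 127. Then
  φ(1143) = (3^2 − 3^1) · (127 − 1) = 6 · 126 = 756.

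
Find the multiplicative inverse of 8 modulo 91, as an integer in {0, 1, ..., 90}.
8^(−1) ≡ 57 (mod 91)

Apply the extended Euclidean algorithm to (91, 8), tracking rows (r, s, t) with s·91 + t·8 = r. Each division r_prev = q·r_cur + r_new produces the new row as (previous row) − q·(current row):
  row A: (91, 1, 0)   [1·91 + 0·8 = 91]
  row B: (8, 0, 1)   [0·91 + 1·8 = 8]
  91 = 11·8 + 3   → row C = row A − 11·row B = (3, 1, −11)   [check: 1·91 − 11·8 = 3]
  8 = 2·3 + 2   → row D = row B − 2·row C = (2, −2, 23)   [check: −2·91 + 23·8 = 2]
  3 = 1·2 + 1   → row E = row C − 1·row D = (1, 3, −34)   [check: 3·91 − 34·8 = 1]
  2 = 2·1 + 0   → remainder 0, stop. gcd = 1 (last nonzero row E).
The gcd is 1, so 8 is invertible mod 91. The last nonzero row gives 3·91 − 34·8 = 1, so t = −34. So 8^(−1) ≡ −34 ≡ 57 (mod 91). Verify: 8 · 57 = 456 ≡ 1 (mod 91). ✓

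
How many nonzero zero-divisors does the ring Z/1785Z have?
In Z/1785Z each nonzero element is either a unit (gcd with 1785 is 1) or a zero-divisor (gcd > 1). The number of units is φ(1785): factorise 1785 = 3 · 5 · 7 · 17, so φ(1785) = (3 − 1) · (5 − 1) · (7 − 1) · (17 − 1) = 2 · 4 · 6 · 16 = 768. The nonzero elements number 1785 − 1 = 1784. Hence the nonzero zero-divisors number 1784 − 768 = 1016.

Final answer: Z/1785Z has 1016 nonzero zero-divisors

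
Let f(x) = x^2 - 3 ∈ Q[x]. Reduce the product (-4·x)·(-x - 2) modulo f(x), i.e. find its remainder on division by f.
First multiply in Q[x] without reducing: a · b = 4·x^2 + 8·x. Now divide by f(x) = x^2 - 3, eliminating the leading term at each step:
  leading term 4·x^2: subtract (4)·f(x) = 4·x^2 - 12, leaving 8·x + 12
The degree is now < 2, so this is the remainder. Hence a · b ≡ 8·x + 12 in Q[x]/(f).

Final answer: a · b ≡ 8·x + 12 (mod f(x))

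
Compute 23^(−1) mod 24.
23^(−1) ≡ 23 (mod 24)

Apply the extended Euclidean algorithm to (24, 23), tracking rows (r, s, t) with s·24 + t·23 = r. Each division r_prev = q·r_cur + r_new produces the new row as (previous row) − q·(current row):
  row A: (24, 1, 0)   [1·24 + 0·23 = 24]
  row B: (23, 0, 1)   [0·24 + 1·23 = 23]
  24 = 1·23 + 1   → row C = row A − 1·row B = (1, 1, −1)   [check: 1·24 − 1·23 = 1]
  23 = 23·1 + 0   → remainder 0, stop. gcd = 1 (last nonzero row C).
The gcd is 1, so 23 is invertible mod 24. The last nonzero row gives 1·24 − 1·23 = 1, so t = −1. So 23^(−1) ≡ −1 ≡ 23 (mod 24). Verify: 23 · 23 = 529 ≡ 1 (mod 24). ✓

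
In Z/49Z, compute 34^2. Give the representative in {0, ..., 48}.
Use repeated squaring. Binary(2) = 10. Walk through the bits of the exponent 2 left-to-right: at each bit after the leading one, square the running value, then multiply by 34 if the bit is 1 (always reducing mod 49):
  bit 1 = 1 (leading): start with 34.
  bit 2 = 0: square 34^2 = 1156 ≡ 29 (mod 49).
Final value: 34^2 ≡ 29 (mod 49).

Final answer: 29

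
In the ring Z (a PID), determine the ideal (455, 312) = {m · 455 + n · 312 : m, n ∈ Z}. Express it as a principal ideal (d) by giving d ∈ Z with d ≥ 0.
(455, 312) = (13); d = 13

In the PID Z, (a, b) is generated by gcd(a, b). Compute gcd(455, 312) with the extended Euclidean algorithm, tracking rows (r, s, t) with s·455 + t·312 = r:
  row A: (455, 1, 0)   [1·455 + 0·312 = 455]
  row B: (312, 0, 1)   [0·455 + 1·312 = 312]
  455 = 1·312 + 143   → row C = row A − 1·row B = (143, 1, −1)   [check: 1·455 − 1·312 = 143]
  312 = 2·143 + 26   → row D = row B − 2·row C = (26, −2, 3)   [check: −2·455 + 3·312 = 26]
  143 = 5·26 + 13   → row E = row C − 5·row D = (13, 11, −16)   [check: 11·455 − 16·312 = 13]
  26 = 2·13 + 0   → remainder 0, stop. gcd = 13 (last nonzero row E).
So gcd(455, 312) = 13, with Bézout identity 11·455 − 16·312 = 13. Containment (⊇): the Bézout identity exhibits 13 as an element of (455, 312), giving (13) ⊆ (455, 312). Containment (⊆): since 13 | 455 and 13 | 312 (455 = 13·35, 312 = 13·24), every Z-linear combination of 455 and 312 is divisible by 13, so (455, 312) ⊆ (13). Therefore (455, 312) = (13), d = 13.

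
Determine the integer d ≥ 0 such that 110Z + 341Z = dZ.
(110, 341) = (11); d = 11

In the PID Z, (a, b) is generated by gcd(a, b). Compute gcd(341, 110) with the extended Euclidean algorithm, tracking rows (r, s, t) with s·341 + t·110 = r:
  row A: (341, 1, 0)   [1·341 + 0·110 = 341]
  row B: (110, 0, 1)   [0·341 + 1·110 = 110]
  341 = 3·110 + 11   → row C = row A − 3·row B = (11, 1, −3)   [check: 1·341 − 3·110 = 11]
  110 = 10·11 + 0   → remainder 0, stop. gcd = 11 (last nonzero row C).
So gcd(110, 341) = 11, with Bézout identity 1·341 − 3·110 = 11. Containment (⊇): the Bézout identity exhibits 11 as an element of (110, 341), giving (11) ⊆ (110, 341). Containment (⊆): since 11 | 110 and 11 | 341 (110 = 11·10, 341 = 11·31), every Z-linear combination of 110 and 341 is divisible by 11, so (110, 341) ⊆ (11). Therefore (110, 341) = (11), d = 11.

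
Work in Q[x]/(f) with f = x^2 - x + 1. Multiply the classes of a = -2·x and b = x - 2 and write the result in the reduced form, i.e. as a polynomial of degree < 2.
a · b ≡ 2·x + 2 (mod f(x))

First multiply in Q[x] without reducing: a · b = -2·x^2 + 4·x. Now divide by f(x) = x^2 - x + 1, eliminating the leading term at each step:
  leading term -2·x^2: subtract (-2)·f(x) = -2·x^2 + 2·x - 2, leaving 2·x + 2
The degree is now < 2, so this is the remainder. Hence a · b ≡ 2·x + 2 in Q[x]/(f).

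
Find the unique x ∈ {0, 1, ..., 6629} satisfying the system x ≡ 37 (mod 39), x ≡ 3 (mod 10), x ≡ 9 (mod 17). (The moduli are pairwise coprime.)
The moduli 39, 10, 17 are pairwise coprime, so by the CRT there is a unique solution mod 39·10·17 = 6630.
Solve by successive substitution. Start with x ≡ 37 (mod 39).
  Combine with x ≡ 3 (mod 10): write x = 37 + 39·t and require 37 + 39·t ≡ 3 (mod 10), i.e. 39·t ≡ 3 − 37 ≡ 6 (mod 10). Since 39^(−1) ≡ 9 (mod 10) (39 ≡ 9 (mod 10)), t ≡ 9·6 ≡ 4 (mod 10). So x ≡ 37 + 39·4 = 193 (mod 390).
  Combine with x ≡ 9 (mod 17): write x = 193 + 390·t and require 193 + 390·t ≡ 9 (mod 17), i.e. 390·t ≡ 9 − 193 ≡ 3 (mod 17). Since 390^(−1) ≡ 16 (mod 17) (390 ≡ 16 (mod 17)), t ≡ 16·3 ≡ 14 (mod 17). So x ≡ 193 + 390·14 = 5653 (mod 6630).
Unique solution in [0, 6630): x = 5653.

Final answer: x ≡ 5653 (mod 6630); the representative in [0, 6630) is 5653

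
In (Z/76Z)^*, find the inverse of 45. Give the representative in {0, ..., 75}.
Apply the extended Euclidean algorithm to (76, 45), tracking rows (r, s, t) with s·76 + t·45 = r. Each division r_prev = q·r_cur + r_new produces the new row as (previous row) − q·(current row):
  row A: (76, 1, 0)   [1·76 + 0·45 = 76]
  row B: (45, 0, 1)   [0·76 + 1·45 = 45]
  76 = 1·45 + 31   → row C = row A − 1·row B = (31, 1, −1)   [check: 1·76 − 1·45 = 31]
  45 = 1·31 + 14   → row D = row B − 1·row C = (14, −1, 2)   [check: −1·76 + 2·45 = 14]
  31 = 2·14 + 3   → row E = row C − 2·row D = (3, 3, −5)   [check: 3·76 − 5·45 = 3]
  14 = 4·3 + 2   → row F = row D − 4·row E = (2, −13, 22)   [check: −13·76 + 22·45 = 2]
  3 = 1·2 + 1   → row G = row E − 1·row F = (1, 16, −27)   [check: 16·76 − 27·45 = 1]
  2 = 2·1 + 0   → remainder 0, stop. gcd = 1 (last nonzero row G).
The gcd is 1, so 45 is invertible mod 76. The last nonzero row gives 16·76 − 27·45 = 1, so t = −27. So 45^(−1) ≡ −27 ≡ 49 (mod 76). Verify: 45 · 49 = 2205 ≡ 1 (mod 76). ✓

Final answer: 45^(−1) ≡ 49 (mod 76)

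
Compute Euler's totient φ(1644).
φ is multiplicative, with φ(p^e) = p^e − p^(e−1). Factorise 1644 = 2^2 · 3 · 137. Then
  φ(1644) = (2^2 − 2^1) · (3 − 1) · (137 − 1) = 2 · 2 · 136 = 544.

Final answer: φ(1644) = 544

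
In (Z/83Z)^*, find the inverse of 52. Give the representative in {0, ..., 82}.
52^(−1) ≡ 8 (mod 83)

Apply the extended Euclidean algorithm to (83, 52), tracking rows (r, s, t) with s·83 + t·52 = r. Each division r_prev = q·r_cur + r_new produces the new row as (previous row) − q·(current row):
  row A: (83, 1, 0)   [1·83 + 0·52 = 83]
  row B: (52, 0, 1)   [0·83 + 1·52 = 52]
  83 = 1·52 + 31   → row C = row A − 1·row B = (31, 1, −1)   [check: 1·83 − 1·52 = 31]
  52 = 1·31 + 21   → row D = row B − 1·row C = (21, −1, 2)   [check: −1·83 + 2·52 = 21]
  31 = 1·21 + 10   → row E = row C − 1·row D = (10, 2, −3)   [check: 2·83 − 3·52 = 10]
  21 = 2·10 + 1   → row F = row D − 2·row E = (1, −5, 8)   [check: −5·83 + 8·52 = 1]
  10 = 10·1 + 0   → remainder 0, stop. gcd = 1 (last nonzero row F).
The gcd is 1, so 52 is invertible mod 83. The last nonzero row gives −5·83 + 8·52 = 1, so t = 8. So 52^(−1) ≡ 8 (mod 83). Verify: 52 · 8 = 416 ≡ 1 (mod 83). ✓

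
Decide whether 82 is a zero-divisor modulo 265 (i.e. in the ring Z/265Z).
gcd(82, 265) = 1, so 82 is a unit in Z/265Z (it has a multiplicative inverse). A unit cannot be a zero-divisor: if 82·b ≡ 0 then multiplying both sides by 82^(−1) gives b ≡ 0. So 82 is not a zero-divisor.

Final answer: NO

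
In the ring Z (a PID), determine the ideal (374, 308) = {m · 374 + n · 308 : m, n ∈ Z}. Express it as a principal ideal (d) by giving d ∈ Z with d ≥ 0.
In the PID Z, (a, b) is generated by gcd(a, b). Compute gcd(374, 308) with the extended Euclidean algorithm, tracking rows (r, s, t) with s·374 + t·308 = r:
  row A: (374, 1, 0)   [1·374 + 0·308 = 374]
  row B: (308, 0, 1)   [0·374 + 1·308 = 308]
  374 = 1·308 + 66   → row C = row A − 1·row B = (66, 1, −1)   [check: 1·374 − 1·308 = 66]
  308 = 4·66 + 44   → row D = row B − 4·row C = (44, −4, 5)   [check: −4·374 + 5·308 = 44]
  66 = 1·44 + 22   → row E = row C − 1·row D = (22, 5, −6)   [check: 5·374 − 6·308 = 22]
  44 = 2·22 + 0   → remainder 0, stop. gcd = 22 (last nonzero row E).
So gcd(374, 308) = 22, with Bézout identity 5·374 − 6·308 = 22. Containment (⊇): the Bézout identity exhibits 22 as an element of (374, 308), giving (22) ⊆ (374, 308). Containment (⊆): since 22 | 374 and 22 | 308 (374 = 22·17, 308 = 22·14), every Z-linear combination of 374 and 308 is divisible by 22, so (374, 308) ⊆ (22). Therefore (374, 308) = (22), d = 22.

Final answer: (374, 308) = (22); d = 22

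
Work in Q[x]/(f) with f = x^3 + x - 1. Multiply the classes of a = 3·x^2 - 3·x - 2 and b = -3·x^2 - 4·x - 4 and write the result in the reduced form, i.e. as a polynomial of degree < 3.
First multiply in Q[x] without reducing: a · b = -9·x^4 - 3·x^3 + 6·x^2 + 20·x + 8. Now divide by f(x) = x^3 + x - 1, eliminating the leading term at each step:
  leading term -9·x^4: subtract (-9·x)·f(x) = -9·x^4 - 9·x^2 + 9·x, leaving -3·x^3 + 15·x^2 + 11·x + 8
  leading term -3·x^3: subtract (-3)·f(x) = -3·x^3 - 3·x + 3, leaving 15·x^2 + 14·x + 5
The degree is now < 3, so this is the remainder. Hence a · b ≡ 15·x^2 + 14·x + 5 in Q[x]/(f).

Final answer: a · b ≡ 15·x^2 + 14·x + 5 (mod f(x))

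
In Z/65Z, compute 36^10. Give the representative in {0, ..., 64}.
16

Use repeated squaring. Binary(10) = 1010. Walk through the bits of the exponent 10 left-to-right: at each bit after the leading one, square the running value, then multiply by 36 if the bit is 1 (always reducing mod 65):
  bit 1 = 1 (leading): start with 36.
  bit 2 = 0: square 36^2 = 1296 ≡ 61 (mod 65).
  bit 3 = 1: square 61^2 = 3721 ≡ 16; bit is 1, so multiply 16·36 = 576 ≡ 56 (mod 65).
  bit 4 = 0: square 56^2 = 3136 ≡ 16 (mod 65).
Final value: 36^10 ≡ 16 (mod 65).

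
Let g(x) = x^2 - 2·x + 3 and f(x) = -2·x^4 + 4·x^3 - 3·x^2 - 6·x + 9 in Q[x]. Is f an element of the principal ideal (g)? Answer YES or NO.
YES

In Q[x] the ideal (g) consists of all multiples of g, so f ∈ (g) iff g | f, i.e. iff the remainder of f on division by g is 0. Divide f by g (g is monic, so eliminate the leading term of the running remainder at each step):
  leading term -2·x^4: subtract (-2·x^2)·g(x) = -2·x^4 + 4·x^3 - 6·x^2, leaving 3·x^2 - 6·x + 9
  leading term 3·x^2: subtract (3)·g(x) = 3·x^2 - 6·x + 9, leaving 0
The remainder is 0, so f(x) = g(x) · h(x) with h(x) = 3 - 2·x^2. Hence g | f, i.e. f ∈ (g).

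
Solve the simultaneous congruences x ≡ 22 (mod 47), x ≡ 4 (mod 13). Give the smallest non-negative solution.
The moduli 47, 13 are pairwise coprime, so by the CRT there is a unique solution mod 47·13 = 611.
Solve by successive substitution. Start with x ≡ 22 (mod 47).
  Combine with x ≡ 4 (mod 13): write x = 22 + 47·t and require 22 + 47·t ≡ 4 (mod 13), i.e. 47·t ≡ 4 − 22 ≡ 8 (mod 13). Since 47^(−1) ≡ 5 (mod 13) (47 ≡ 8 (mod 13)), t ≡ 5·8 ≡ 1 (mod 13). So x ≡ 22 + 47·1 = 69 (mod 611).
Unique solution in [0, 611): x = 69.

Final answer: x ≡ 69 (mod 611); the representative in [0, 611) is 69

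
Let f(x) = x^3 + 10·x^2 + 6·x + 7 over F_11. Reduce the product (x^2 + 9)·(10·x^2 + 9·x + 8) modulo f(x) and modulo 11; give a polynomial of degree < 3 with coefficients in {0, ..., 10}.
a · b ≡ 2·x^2 + 7·x + 5 (mod f(x))

Multiply as integer polynomials: a · b = 10·x^4 + 9·x^3 + 98·x^2 + 81·x + 72. Reducing coefficients mod 11: a · b ≡ 10·x^4 + 9·x^3 + 10·x^2 + 4·x + 6. Now divide by f(x) = x^3 + 10·x^2 + 6·x + 7 in F_11[x], eliminating the leading term at each step:
  leading term 10·x^4: subtract (10·x)·f(x) = 10·x^4 + x^3 + 5·x^2 + 4·x, leaving 8·x^3 + 5·x^2 + 6 (coefficients mod 11)
  leading term 8·x^3: subtract (8)·f(x) = 8·x^3 + 3·x^2 + 4·x + 1, leaving 2·x^2 + 7·x + 5 (coefficients mod 11)
The degree is now < 3, so this is the remainder. Hence a · b ≡ 2·x^2 + 7·x + 5 in F_11[x]/(f).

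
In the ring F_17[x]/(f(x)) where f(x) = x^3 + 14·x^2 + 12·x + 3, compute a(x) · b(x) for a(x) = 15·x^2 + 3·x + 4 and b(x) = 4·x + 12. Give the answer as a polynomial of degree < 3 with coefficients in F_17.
a · b ≡ 15·x^2 + 12·x + 4 (mod f(x))

Multiply as integer polynomials: a · b = 60·x^3 + 192·x^2 + 52·x + 48. Reducing coefficients mod 17: a · b ≡ 9·x^3 + 5·x^2 + x + 14. Now divide by f(x) = x^3 + 14·x^2 + 12·x + 3 in F_17[x], eliminating the leading term at each step:
  leading term 9·x^3: subtract (9)·f(x) = 9·x^3 + 7·x^2 + 6·x + 10, leaving 15·x^2 + 12·x + 4 (coefficients mod 17)
The degree is now < 3, so this is the remainder. Hence a · b ≡ 15·x^2 + 12·x + 4 in F_17[x]/(f).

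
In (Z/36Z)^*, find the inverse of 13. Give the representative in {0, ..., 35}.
13^(−1) ≡ 25 (mod 36)

Apply the extended Euclidean algorithm to (36, 13), tracking rows (r, s, t) with s·36 + t·13 = r. Each division r_prev = q·r_cur + r_new produces the new row as (previous row) − q·(current row):
  row A: (36, 1, 0)   [1·36 + 0·13 = 36]
  row B: (13, 0, 1)   [0·36 + 1·13 = 13]
  36 = 2·13 + 10   → row C = row A − 2·row B = (10, 1, −2)   [check: 1·36 − 2·13 = 10]
  13 = 1·10 + 3   → row D = row B − 1·row C = (3, −1, 3)   [check: −1·36 + 3·13 = 3]
  10 = 3·3 + 1   → row E = row C − 3·row D = (1, 4, −11)   [check: 4·36 − 11·13 = 1]
  3 = 3·1 + 0   → remainder 0, stop. gcd = 1 (last nonzero row E).
The gcd is 1, so 13 is invertible mod 36. The last nonzero row gives 4·36 − 11·13 = 1, so t = −11. So 13^(−1) ≡ −11 ≡ 25 (mod 36). Verify: 13 · 25 = 325 ≡ 1 (mod 36). ✓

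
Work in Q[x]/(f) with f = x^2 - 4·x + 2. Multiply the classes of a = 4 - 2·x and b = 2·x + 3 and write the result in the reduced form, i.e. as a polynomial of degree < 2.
a · b ≡ 20 - 14·x (mod f(x))

First multiply in Q[x] without reducing: a · b = -4·x^2 + 2·x + 12. Now divide by f(x) = x^2 - 4·x + 2, eliminating the leading term at each step:
  leading term -4·x^2: subtract (-4)·f(x) = -4·x^2 + 16·x - 8, leaving 20 - 14·x
The degree is now < 2, so this is the remainder. Hence a · b ≡ 20 - 14·x in Q[x]/(f).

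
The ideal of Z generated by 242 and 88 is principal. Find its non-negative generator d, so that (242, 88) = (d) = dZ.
In the PID Z, (a, b) is generated by gcd(a, b). Compute gcd(242, 88) with the extended Euclidean algorithm, tracking rows (r, s, t) with s·242 + t·88 = r:
  row A: (242, 1, 0)   [1·242 + 0·88 = 242]
  row B: (88, 0, 1)   [0·242 + 1·88 = 88]
  242 = 2·88 + 66   → row C = row A − 2·row B = (66, 1, −2)   [check: 1·242 − 2·88 = 66]
  88 = 1·66 + 22   → row D = row B − 1·row C = (22, −1, 3)   [check: −1·242 + 3·88 = 22]
  66 = 3·22 + 0   → remainder 0, stop. gcd = 22 (last nonzero row D).
So gcd(242, 88) = 22, with Bézout identity −1·242 + 3·88 = 22. Containment (⊇): the Bézout identity exhibits 22 as an element of (242, 88), giving (22) ⊆ (242, 88). Containment (⊆): since 22 | 242 and 22 | 88 (242 = 22·11, 88 = 22·4), every Z-linear combination of 242 and 88 is divisible by 22, so (242, 88) ⊆ (22). Therefore (242, 88) = (22), d = 22.

Final answer: (242, 88) = (22); d = 22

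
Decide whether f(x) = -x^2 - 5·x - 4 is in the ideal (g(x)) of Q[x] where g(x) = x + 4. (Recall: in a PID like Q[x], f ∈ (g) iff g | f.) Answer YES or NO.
YES

In Q[x] the ideal (g) consists of all multiples of g, so f ∈ (g) iff g | f, i.e. iff the remainder of f on division by g is 0. Divide f by g (g is monic, so eliminate the leading term of the running remainder at each step):
  leading term -x^2: subtract (-x)·g(x) = -x^2 - 4·x, leaving -x - 4
  leading term -x: subtract (-1)·g(x) = -x - 4, leaving 0
The remainder is 0, so f(x) = g(x) · h(x) with h(x) = -x - 1. Hence g | f, i.e. f ∈ (g).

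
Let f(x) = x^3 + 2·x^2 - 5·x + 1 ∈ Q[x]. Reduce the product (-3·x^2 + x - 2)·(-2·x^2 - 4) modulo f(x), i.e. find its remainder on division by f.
First multiply in Q[x] without reducing: a · b = 6·x^4 - 2·x^3 + 16·x^2 - 4·x + 8. Now divide by f(x) = x^3 + 2·x^2 - 5·x + 1, eliminating the leading term at each step:
  leading term 6·x^4: subtract (6·x)·f(x) = 6·x^4 + 12·x^3 - 30·x^2 + 6·x, leaving -14·x^3 + 46·x^2 - 10·x + 8
  leading term -14·x^3: subtract (-14)·f(x) = -14·x^3 - 28·x^2 + 70·x - 14, leaving 74·x^2 - 80·x + 22
The degree is now < 3, so this is the remainder. Hence a · b ≡ 74·x^2 - 80·x + 22 in Q[x]/(f).

Final answer: a · b ≡ 74·x^2 - 80·x + 22 (mod f(x))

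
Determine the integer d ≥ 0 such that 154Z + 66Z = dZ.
In the PID Z, (a, b) is generated by gcd(a, b). Compute gcd(154, 66) with the extended Euclidean algorithm, tracking rows (r, s, t) with s·154 + t·66 = r:
  row A: (154, 1, 0)   [1·154 + 0·66 = 154]
  row B: (66, 0, 1)   [0·154 + 1·66 = 66]
  154 = 2·66 + 22   → row C = row A − 2·row B = (22, 1, −2)   [check: 1·154 − 2·66 = 22]
  66 = 3·22 + 0   → remainder 0, stop. gcd = 22 (last nonzero row C).
So gcd(154, 66) = 22, with Bézout identity 1·154 − 2·66 = 22. Containment (⊇): the Bézout identity exhibits 22 as an element of (154, 66), giving (22) ⊆ (154, 66). Containment (⊆): since 22 | 154 and 22 | 66 (154 = 22·7, 66 = 22·3), every Z-linear combination of 154 and 66 is divisible by 22, so (154, 66) ⊆ (22). Therefore (154, 66) = (22), d = 22.

Final answer: (154, 66) = (22); d = 22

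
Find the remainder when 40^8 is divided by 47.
16

Use repeated squaring. Binary(8) = 1000. Walk through the bits of the exponent 8 left-to-right: at each bit after the leading one, square the running value, then multiply by 40 if the bit is 1 (always reducing mod 47):
  bit 1 = 1 (leading): start with 40.
  bit 2 = 0: square 40^2 = 1600 ≡ 2 (mod 47).
  bit 3 = 0: square 2^2 = 4 (mod 47).
  bit 4 = 0: square 4^2 = 16 (mod 47).
Final value: 40^8 ≡ 16 (mod 47).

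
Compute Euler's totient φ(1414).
φ is multiplicative, with φ(p^e) = p^e − p^(e−1). Factorise 1414 = 2 · 7 · 101. Then
  φ(1414) = (2 − 1) · (7 − 1) · (101 − 1) = 1 · 6 · 100 = 600.

Final answer: φ(1414) = 600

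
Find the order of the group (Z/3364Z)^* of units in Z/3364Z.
(Z/3364Z)^* consists of the classes a with gcd(a, 3364) = 1, so its order is φ(3364). φ is multiplicative, with φ(p^e) = p^e − p^(e−1). Factorise 3364 = 2^2 · 29^2. Then
  φ(3364) = (2^2 − 2^1) · (29^2 − 29^1) = 2 · 812 = 1624.
Thus |(Z/3364Z)^*| = 1624.

Final answer: |(Z/3364Z)^*| = 1624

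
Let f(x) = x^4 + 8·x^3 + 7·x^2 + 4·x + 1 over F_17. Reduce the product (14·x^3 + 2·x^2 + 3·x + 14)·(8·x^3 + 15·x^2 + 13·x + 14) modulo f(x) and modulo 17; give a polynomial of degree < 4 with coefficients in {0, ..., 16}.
a · b ≡ 6·x^3 + 16·x^2 + 6·x + 8 (mod f(x))

Multiply as integer polynomials: a · b = 112·x^6 + 226·x^5 + 236·x^4 + 379·x^3 + 277·x^2 + 224·x + 196. Reducing coefficients mod 17: a · b ≡ 10·x^6 + 5·x^5 + 15·x^4 + 5·x^3 + 5·x^2 + 3·x + 9. Now divide by f(x) = x^4 + 8·x^3 + 7·x^2 + 4·x + 1 in F_17[x], eliminating the leading term at each step:
  leading term 10·x^6: subtract (10·x^2)·f(x) = 10·x^6 + 12·x^5 + 2·x^4 + 6·x^3 + 10·x^2, leaving 10·x^5 + 13·x^4 + 16·x^3 + 12·x^2 + 3·x + 9 (coefficients mod 17)
  leading term 10·x^5: subtract (10·x)·f(x) = 10·x^5 + 12·x^4 + 2·x^3 + 6·x^2 + 10·x, leaving x^4 + 14·x^3 + 6·x^2 + 10·x + 9 (coefficients mod 17)
  leading term x^4: subtract (1)·f(x) = x^4 + 8·x^3 + 7·x^2 + 4·x + 1, leaving 6·x^3 + 16·x^2 + 6·x + 8 (coefficients mod 17)
The degree is now < 4, so this is the remainder. Hence a · b ≡ 6·x^3 + 16·x^2 + 6·x + 8 in F_17[x]/(f).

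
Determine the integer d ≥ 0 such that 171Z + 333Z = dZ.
In the PID Z, (a, b) is generated by gcd(a, b). Compute gcd(333, 171) with the extended Euclidean algorithm, tracking rows (r, s, t) with s·333 + t·171 = r:
  row A: (333, 1, 0)   [1·333 + 0·171 = 333]
  row B: (171, 0, 1)   [0·333 + 1·171 = 171]
  333 = 1·171 + 162   → row C = row A − 1·row B = (162, 1, −1)   [check: 1·333 − 1·171 = 162]
  171 = 1·162 + 9   → row D = row B − 1·row C = (9, −1, 2)   [check: −1·333 + 2·171 = 9]
  162 = 18·9 + 0   → remainder 0, stop. gcd = 9 (last nonzero row D).
So gcd(171, 333) = 9, with Bézout identity −1·333 + 2·171 = 9. Containment (⊇): the Bézout identity exhibits 9 as an element of (171, 333), giving (9) ⊆ (171, 333). Containment (⊆): since 9 | 171 and 9 | 333 (171 = 9·19, 333 = 9·37), every Z-linear combination of 171 and 333 is divisible by 9, so (171, 333) ⊆ (9). Therefore (171, 333) = (9), d = 9.

Final answer: (171, 333) = (9); d = 9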